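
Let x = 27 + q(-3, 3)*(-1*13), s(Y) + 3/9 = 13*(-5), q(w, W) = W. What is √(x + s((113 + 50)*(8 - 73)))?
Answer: 2*I*√174/3 ≈ 8.7939*I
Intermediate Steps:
s(Y) = -196/3 (s(Y) = -⅓ + 13*(-5) = -⅓ - 65 = -196/3)
x = -12 (x = 27 + 3*(-1*13) = 27 + 3*(-13) = 27 - 39 = -12)
√(x + s((113 + 50)*(8 - 73))) = √(-12 - 196/3) = √(-232/3) = 2*I*√174/3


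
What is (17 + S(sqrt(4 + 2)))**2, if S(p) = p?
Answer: (17 + sqrt(6))**2 ≈ 378.28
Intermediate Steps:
(17 + S(sqrt(4 + 2)))**2 = (17 + sqrt(4 + 2))**2 = (17 + sqrt(6))**2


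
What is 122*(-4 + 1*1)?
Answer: -366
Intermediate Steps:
122*(-4 + 1*1) = 122*(-4 + 1) = 122*(-3) = -366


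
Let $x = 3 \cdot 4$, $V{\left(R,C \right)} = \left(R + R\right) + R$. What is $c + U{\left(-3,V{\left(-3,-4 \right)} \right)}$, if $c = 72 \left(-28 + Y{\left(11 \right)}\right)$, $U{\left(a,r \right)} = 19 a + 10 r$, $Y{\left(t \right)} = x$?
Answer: $-1299$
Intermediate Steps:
$V{\left(R,C \right)} = 3 R$ ($V{\left(R,C \right)} = 2 R + R = 3 R$)
$x = 12$
$Y{\left(t \right)} = 12$
$U{\left(a,r \right)} = 10 r + 19 a$
$c = -1152$ ($c = 72 \left(-28 + 12\right) = 72 \left(-16\right) = -1152$)
$c + U{\left(-3,V{\left(-3,-4 \right)} \right)} = -1152 + \left(10 \cdot 3 \left(-3\right) + 19 \left(-3\right)\right) = -1152 + \left(10 \left(-9\right) - 57\right) = -1152 - 147 = -1299$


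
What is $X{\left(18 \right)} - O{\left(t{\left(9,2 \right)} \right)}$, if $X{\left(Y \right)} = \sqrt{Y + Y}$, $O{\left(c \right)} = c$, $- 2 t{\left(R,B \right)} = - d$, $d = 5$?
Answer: $\frac{7}{2} \approx 3.5$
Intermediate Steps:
$t{\left(R,B \right)} = \frac{5}{2}$ ($t{\left(R,B \right)} = - \frac{\left(-1\right) 5}{2} = \left(- \frac{1}{2}\right) \left(-5\right) = \frac{5}{2}$)
$X{\left(Y \right)} = \sqrt{2} \sqrt{Y}$ ($X{\left(Y \right)} = \sqrt{2 Y} = \sqrt{2} \sqrt{Y}$)
$X{\left(18 \right)} - O{\left(t{\left(9,2 \right)} \right)} = \sqrt{2} \sqrt{18} - \frac{5}{2} = \sqrt{2} \cdot 3 \sqrt{2} - \frac{5}{2} = 6 - \frac{5}{2} = \frac{7}{2}$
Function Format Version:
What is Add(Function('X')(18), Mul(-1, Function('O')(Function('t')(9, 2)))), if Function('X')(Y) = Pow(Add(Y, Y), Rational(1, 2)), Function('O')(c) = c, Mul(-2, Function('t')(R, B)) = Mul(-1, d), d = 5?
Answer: Rational(7, 2) ≈ 3.5000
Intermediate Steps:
Function('t')(R, B) = Rational(5, 2) (Function('t')(R, B) = Mul(Rational(-1, 2), Mul(-1, 5)) = Mul(Rational(-1, 2), -5) = Rational(5, 2))
Function('X')(Y) = Mul(Pow(2, Rational(1, 2)), Pow(Y, Rational(1, 2))) (Function('X')(Y) = Pow(Mul(2, Y), Rational(1, 2)) = Mul(Pow(2, Rational(1, 2)), Pow(Y, Rational(1, 2))))
Add(Function('X')(18), Mul(-1, Function('O')(Function('t')(9, 2)))) = Add(Mul(Pow(2, Rational(1, 2)), Pow(18, Rational(1, 2))), Mul(-1, Rational(5, 2))) = Add(Mul(Pow(2, Rational(1, 2)), Mul(3, Pow(2, Rational(1, 2)))), Rational(-5, 2)) = Add(6, Rational(-5, 2)) = Rational(7, 2)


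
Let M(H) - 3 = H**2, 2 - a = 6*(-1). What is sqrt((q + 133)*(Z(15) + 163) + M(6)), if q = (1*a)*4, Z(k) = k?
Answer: sqrt(29409) ≈ 171.49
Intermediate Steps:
a = 8 (a = 2 - 6*(-1) = 2 - 1*(-6) = 2 + 6 = 8)
M(H) = 3 + H**2
q = 32 (q = (1*8)*4 = 8*4 = 32)
sqrt((q + 133)*(Z(15) + 163) + M(6)) = sqrt((32 + 133)*(15 + 163) + (3 + 6**2)) = sqrt(165*178 + (3 + 36)) = sqrt(29370 + 39) = sqrt(29409)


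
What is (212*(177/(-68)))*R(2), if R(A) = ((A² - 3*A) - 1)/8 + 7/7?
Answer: -46905/136 ≈ -344.89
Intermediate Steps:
R(A) = 7/8 - 3*A/8 + A²/8 (R(A) = (-1 + A² - 3*A)*(⅛) + 7*(⅐) = (-⅛ - 3*A/8 + A²/8) + 1 = 7/8 - 3*A/8 + A²/8)
(212*(177/(-68)))*R(2) = (212*(177/(-68)))*(7/8 - 3/8*2 + (⅛)*2²) = (212*(177*(-1/68)))*(7/8 - ¾ + (⅛)*4) = (212*(-177/68))*(7/8 - ¾ + ½) = -9381/17*5/8 = -46905/136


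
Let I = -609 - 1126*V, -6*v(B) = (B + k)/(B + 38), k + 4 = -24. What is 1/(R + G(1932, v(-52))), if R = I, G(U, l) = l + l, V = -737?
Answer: 21/17414273 ≈ 1.2059e-6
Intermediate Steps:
k = -28 (k = -4 - 24 = -28)
v(B) = -(-28 + B)/(6*(38 + B)) (v(B) = -(B - 28)/(6*(B + 38)) = -(-28 + B)/(6*(38 + B)))
I = 829253 (I = -609 - 1126*(-737) = -609 + 829862 = 829253)
G(U, l) = 2*l
R = 829253
1/(R + G(1932, v(-52))) = 1/(829253 + 2*((28 - 1*(-52))/(6*(38 - 52)))) = 1/(829253 + 2*((⅙)*(28 + 52)/(-14))) = 1/(829253 + 2*((⅙)*(-1/14)*80)) = 1/(829253 + 2*(-20/21)) = 1/(829253 - 40/21) = 1/(17414273/21) = 21/17414273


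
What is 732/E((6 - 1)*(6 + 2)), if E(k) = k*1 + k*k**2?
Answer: 183/16010 ≈ 0.011430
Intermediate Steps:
E(k) = k + k**3
732/E((6 - 1)*(6 + 2)) = 732/((6 - 1)*(6 + 2) + ((6 - 1)*(6 + 2))**3) = 732/(5*8 + (5*8)**3) = 732/(40 + 40**3) = 732/(40 + 64000) = 732/64040 = 732*(1/64040) = 183/16010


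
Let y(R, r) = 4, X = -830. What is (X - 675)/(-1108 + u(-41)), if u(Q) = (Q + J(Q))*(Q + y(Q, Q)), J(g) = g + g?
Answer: -1505/3443 ≈ -0.43712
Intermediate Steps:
J(g) = 2*g
u(Q) = 3*Q*(4 + Q) (u(Q) = (Q + 2*Q)*(Q + 4) = (3*Q)*(4 + Q) = 3*Q*(4 + Q))
(X - 675)/(-1108 + u(-41)) = (-830 - 675)/(-1108 + 3*(-41)*(4 - 41)) = -1505/(-1108 + 3*(-41)*(-37)) = -1505/(-1108 + 4551) = -1505/3443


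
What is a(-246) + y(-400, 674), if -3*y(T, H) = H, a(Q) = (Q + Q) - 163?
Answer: -2639/3 ≈ -879.67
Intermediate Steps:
a(Q) = -163 + 2*Q (a(Q) = 2*Q - 163 = -163 + 2*Q)
y(T, H) = -H/3
a(-246) + y(-400, 674) = (-163 + 2*(-246)) - ⅓*674 = (-163 - 492) - 674/3 = -655 - 674/3 = -2639/3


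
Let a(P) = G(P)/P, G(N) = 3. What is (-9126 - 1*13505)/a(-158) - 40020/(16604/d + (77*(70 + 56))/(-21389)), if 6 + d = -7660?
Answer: 194439300683633/161069433 ≈ 1.2072e+6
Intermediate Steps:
d = -7666 (d = -6 - 7660 = -7666)
a(P) = 3/P
(-9126 - 1*13505)/a(-158) - 40020/(16604/d + (77*(70 + 56))/(-21389)) = (-9126 - 1*13505)/((3/(-158))) - 40020/(16604/(-7666) + (77*(70 + 56))/(-21389)) = (-9126 - 13505)/((3*(-1/158))) - 40020/(16604*(-1/7666) + (77*126)*(-1/21389)) = -22631/(-3/158) - 40020/(-8302/3833 + 9702*(-1/21389)) = -22631*(-158/3) - 40020/(-8302/3833 - 9702/21389) = 3575698/3 - 40020/(-214759244/81984037) = 3575698/3 - 40020*(-81984037/214759244) = 3575698/3 + 820250290185/53689811 = 194439300683633/161069433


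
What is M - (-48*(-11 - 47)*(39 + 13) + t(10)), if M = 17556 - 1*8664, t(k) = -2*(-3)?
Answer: -135882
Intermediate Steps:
t(k) = 6
M = 8892 (M = 17556 - 8664 = 8892)
M - (-48*(-11 - 47)*(39 + 13) + t(10)) = 8892 - (-48*(-11 - 47)*(39 + 13) + 6) = 8892 - (-(-2784)*52 + 6) = 8892 - (-48*(-3016) + 6) = 8892 - (144768 + 6) = 8892 - 1*144774 = 8892 - 144774 = -135882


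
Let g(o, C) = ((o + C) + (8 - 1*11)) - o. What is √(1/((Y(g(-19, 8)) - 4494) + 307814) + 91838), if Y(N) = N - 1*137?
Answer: √2110505276972365/151594 ≈ 303.05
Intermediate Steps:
g(o, C) = -3 + C (g(o, C) = ((C + o) + (8 - 11)) - o = ((C + o) - 3) - o = (-3 + C + o) - o = -3 + C)
Y(N) = -137 + N (Y(N) = N - 137 = -137 + N)
√(1/((Y(g(-19, 8)) - 4494) + 307814) + 91838) = √(1/(((-137 + (-3 + 8)) - 4494) + 307814) + 91838) = √(1/(((-137 + 5) - 4494) + 307814) + 91838) = √(1/((-132 - 4494) + 307814) + 91838) = √(1/(-4626 + 307814) + 91838) = √(1/303188 + 91838) = √(27844179545/303188) = √2110505276972365/151594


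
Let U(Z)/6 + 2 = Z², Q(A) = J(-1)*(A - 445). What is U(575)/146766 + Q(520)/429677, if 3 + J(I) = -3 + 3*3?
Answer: 142066602496/10510329097 ≈ 13.517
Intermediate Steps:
J(I) = 3 (J(I) = -3 + (-3 + 3*3) = -3 + (-3 + 9) = -3 + 6 = 3)
Q(A) = -1335 + 3*A (Q(A) = 3*(A - 445) = 3*(-445 + A) = -1335 + 3*A)
U(Z) = -12 + 6*Z²
U(575)/146766 + Q(520)/429677 = (-12 + 6*575²)/146766 + (-1335 + 3*520)/429677 = (-12 + 6*330625)*(1/146766) + (-1335 + 1560)*(1/429677) = (-12 + 1983750)*(1/146766) + 225*(1/429677) = 1983738*(1/146766) + 225/429677 = 330623/24461 + 225/429677 = 142066602496/10510329097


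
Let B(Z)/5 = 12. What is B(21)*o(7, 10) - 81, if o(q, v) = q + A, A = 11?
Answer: 999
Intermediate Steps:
o(q, v) = 11 + q (o(q, v) = q + 11 = 11 + q)
B(Z) = 60 (B(Z) = 5*12 = 60)
B(21)*o(7, 10) - 81 = 60*(11 + 7) - 81 = 60*18 - 81 = 1080 - 81 = 999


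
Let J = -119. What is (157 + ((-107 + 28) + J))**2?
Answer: 1681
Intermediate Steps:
(157 + ((-107 + 28) + J))**2 = (157 + ((-107 + 28) - 119))**2 = (157 + (-79 - 119))**2 = (157 - 198)**2 = (-41)**2 = 1681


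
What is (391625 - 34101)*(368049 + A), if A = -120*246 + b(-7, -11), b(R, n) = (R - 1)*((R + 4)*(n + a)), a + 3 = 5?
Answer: 120955017012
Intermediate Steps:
a = 2 (a = -3 + 5 = 2)
b(R, n) = (-1 + R)*(2 + n)*(4 + R) (b(R, n) = (R - 1)*((R + 4)*(n + 2)) = (-1 + R)*((4 + R)*(2 + n)) = (-1 + R)*((2 + n)*(4 + R)) = (-1 + R)*(2 + n)*(4 + R))
A = -29736 (A = -120*246 + (-8 - 4*(-11) + 2*(-7)² + 6*(-7) - 11*(-7)² + 3*(-7)*(-11)) = -29520 + (-8 + 44 + 2*49 - 42 - 11*49 + 231) = -29520 + (-8 + 44 + 98 - 42 - 539 + 231) = -29520 - 216 = -29736)
(391625 - 34101)*(368049 + A) = (391625 - 34101)*(368049 - 29736) = 357524*338313 = 120955017012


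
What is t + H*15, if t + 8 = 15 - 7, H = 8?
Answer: 120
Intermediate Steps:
t = 0 (t = -8 + (15 - 7) = -8 + 8 = 0)
t + H*15 = 0 + 8*15 = 0 + 120 = 120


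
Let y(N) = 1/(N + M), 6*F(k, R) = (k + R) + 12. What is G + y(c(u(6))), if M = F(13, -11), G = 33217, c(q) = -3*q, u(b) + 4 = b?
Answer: 365384/11 ≈ 33217.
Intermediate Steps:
u(b) = -4 + b
F(k, R) = 2 + R/6 + k/6 (F(k, R) = ((k + R) + 12)/6 = ((R + k) + 12)/6 = (12 + R + k)/6 = 2 + R/6 + k/6)
M = 7/3 (M = 2 + (⅙)*(-11) + (⅙)*13 = 2 - 11/6 + 13/6 = 7/3 ≈ 2.3333)
y(N) = 1/(7/3 + N) (y(N) = 1/(N + 7/3) = 1/(7/3 + N))
G + y(c(u(6))) = 33217 + 3/(7 + 3*(-3*(-4 + 6))) = 33217 + 3/(7 + 3*(-3*2)) = 33217 + 3/(7 + 3*(-6)) = 33217 + 3/(7 - 18) = 33217 + 3/(-11) = 33217 + 3*(-1/11) = 33217 - 3/11 = 365384/11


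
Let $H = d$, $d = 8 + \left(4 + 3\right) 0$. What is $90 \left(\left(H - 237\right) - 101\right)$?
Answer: $-29700$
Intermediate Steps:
$d = 8$ ($d = 8 + 7 \cdot 0 = 8 + 0 = 8$)
$H = 8$
$90 \left(\left(H - 237\right) - 101\right) = 90 \left(\left(8 - 237\right) - 101\right) = 90 \left(-229 - 101\right) = 90 \left(-330\right) = -29700$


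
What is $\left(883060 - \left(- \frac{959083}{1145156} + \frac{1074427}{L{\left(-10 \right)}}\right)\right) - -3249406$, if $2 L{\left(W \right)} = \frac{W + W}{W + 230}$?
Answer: $\frac{31800822757243}{1145156} \approx 2.777 \cdot 10^{7}$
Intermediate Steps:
$L{\left(W \right)} = \frac{W}{230 + W}$ ($L{\left(W \right)} = \frac{\left(W + W\right) \frac{1}{W + 230}}{2} = \frac{2 W \frac{1}{230 + W}}{2} = \frac{W}{230 + W}$)
$\left(883060 - \left(- \frac{959083}{1145156} + \frac{1074427}{L{\left(-10 \right)}}\right)\right) - -3249406 = \left(883060 - \left(- \frac{959083}{1145156} + \frac{1074427}{\left(-10\right) \frac{1}{230 - 10}}\right)\right) - -3249406 = \left(883060 - \left(\left(-959083\right) \frac{1}{1145156} + \frac{1074427}{\left(-10\right) \frac{1}{220}}\right)\right) + 3249406 = \left(883060 - \left(- \frac{959083}{1145156} + \frac{1074427}{\left(-10\right) \frac{1}{220}}\right)\right) + 3249406 = \left(883060 - \left(- \frac{959083}{1145156} + \frac{1074427}{- \frac{1}{22}}\right)\right) + 3249406 = \left(883060 - \left(- \frac{959083}{1145156} + 1074427 \left(-22\right)\right)\right) + 3249406 = \left(883060 - \left(- \frac{959083}{1145156} - 23637394\right)\right) + 3249406 = \left(883060 - - \frac{27068504522547}{1145156}\right) + 3249406 = \left(883060 + \frac{27068504522547}{1145156}\right) + 3249406 = \frac{28079745979907}{1145156} + 3249406 = \frac{31800822757243}{1145156}$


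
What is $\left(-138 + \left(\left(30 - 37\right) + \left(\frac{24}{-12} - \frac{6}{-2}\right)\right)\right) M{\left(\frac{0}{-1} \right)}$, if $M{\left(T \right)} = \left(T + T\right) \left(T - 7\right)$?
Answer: $0$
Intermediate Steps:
$M{\left(T \right)} = 2 T \left(-7 + T\right)$
$\left(-138 + \left(\left(30 - 37\right) + \left(\frac{24}{-12} - \frac{6}{-2}\right)\right)\right) M{\left(\frac{0}{-1} \right)} = \left(-138 + \left(\left(30 - 37\right) + \left(\frac{24}{-12} - \frac{6}{-2}\right)\right)\right) 2 \frac{0}{-1} \left(-7 + \frac{0}{-1}\right) = \left(-138 + \left(-7 + \left(24 \left(- \frac{1}{12}\right) - -3\right)\right)\right) 2 \cdot 0 \left(-1\right) \left(-7 + 0 \left(-1\right)\right) = \left(-138 + \left(-7 + \left(-2 + 3\right)\right)\right) 2 \cdot 0 \left(-7 + 0\right) = \left(-138 + \left(-7 + 1\right)\right) 2 \cdot 0 \left(-7\right) = \left(-138 - 6\right) 0 = \left(-144\right) 0 = 0$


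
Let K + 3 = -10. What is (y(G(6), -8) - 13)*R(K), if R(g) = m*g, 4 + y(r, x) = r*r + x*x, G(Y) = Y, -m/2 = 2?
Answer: 4316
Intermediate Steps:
K = -13 (K = -3 - 10 = -13)
m = -4 (m = -2*2 = -4)
y(r, x) = -4 + r² + x² (y(r, x) = -4 + (r*r + x*x) = -4 + (r² + x²) = -4 + r² + x²)
R(g) = -4*g
(y(G(6), -8) - 13)*R(K) = ((-4 + 6² + (-8)²) - 13)*(-4*(-13)) = ((-4 + 36 + 64) - 13)*52 = (96 - 13)*52 = 83*52 = 4316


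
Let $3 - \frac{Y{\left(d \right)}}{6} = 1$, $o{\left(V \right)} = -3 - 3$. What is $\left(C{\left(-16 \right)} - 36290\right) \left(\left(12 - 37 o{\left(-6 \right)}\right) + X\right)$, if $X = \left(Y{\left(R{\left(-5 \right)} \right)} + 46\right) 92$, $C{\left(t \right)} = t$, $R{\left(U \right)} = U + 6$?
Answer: $-202224420$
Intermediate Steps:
$o{\left(V \right)} = -6$ ($o{\left(V \right)} = -3 - 3 = -6$)
$R{\left(U \right)} = 6 + U$
$Y{\left(d \right)} = 12$ ($Y{\left(d \right)} = 18 - 6 = 12$)
$X = 5336$ ($X = \left(12 + 46\right) 92 = 58 \cdot 92 = 5336$)
$\left(C{\left(-16 \right)} - 36290\right) \left(\left(12 - 37 o{\left(-6 \right)}\right) + X\right) = \left(-16 - 36290\right) \left(\left(12 - -222\right) + 5336\right) = - 36306 \left(\left(12 + 222\right) + 5336\right) = - 36306 \left(234 + 5336\right) = \left(-36306\right) 5570 = -202224420$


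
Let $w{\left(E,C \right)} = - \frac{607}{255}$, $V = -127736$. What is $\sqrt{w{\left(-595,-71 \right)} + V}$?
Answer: $\frac{i \sqrt{8306188185}}{255} \approx 357.41 i$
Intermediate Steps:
$w{\left(E,C \right)} = - \frac{607}{255}$ ($w{\left(E,C \right)} = \left(-607\right) \frac{1}{255} = - \frac{607}{255}$)
$\sqrt{w{\left(-595,-71 \right)} + V} = \sqrt{- \frac{607}{255} - 127736} = \sqrt{- \frac{32573287}{255}} = \frac{i \sqrt{8306188185}}{255}$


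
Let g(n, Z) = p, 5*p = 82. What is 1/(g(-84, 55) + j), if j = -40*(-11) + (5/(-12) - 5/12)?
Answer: 30/13667 ≈ 0.0021951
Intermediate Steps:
j = 2635/6 (j = 440 + (5*(-1/12) - 5*1/12) = 440 + (-5/12 - 5/12) = 440 - ⅚ = 2635/6 ≈ 439.17)
p = 82/5 (p = (⅕)*82 = 82/5 ≈ 16.400)
g(n, Z) = 82/5
1/(g(-84, 55) + j) = 1/(82/5 + 2635/6) = 1/(13667/30) = 30/13667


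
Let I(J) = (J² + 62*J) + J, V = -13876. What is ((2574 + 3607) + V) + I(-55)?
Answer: -8135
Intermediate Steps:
I(J) = J² + 63*J
((2574 + 3607) + V) + I(-55) = ((2574 + 3607) - 13876) - 55*(63 - 55) = (6181 - 13876) - 55*8 = -7695 - 440 = -8135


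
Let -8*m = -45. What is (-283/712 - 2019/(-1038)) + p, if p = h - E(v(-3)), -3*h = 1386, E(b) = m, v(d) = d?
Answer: -14352387/30794 ≈ -466.08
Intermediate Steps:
m = 45/8 (m = -1/8*(-45) = 45/8 ≈ 5.6250)
E(b) = 45/8
h = -462 (h = -1/3*1386 = -462)
p = -3741/8 (p = -462 - 1*45/8 = -462 - 45/8 = -3741/8 ≈ -467.63)
(-283/712 - 2019/(-1038)) + p = (-283/712 - 2019/(-1038)) - 3741/8 = (-283*1/712 - 2019*(-1/1038)) - 3741/8 = (-283/712 + 673/346) - 3741/8 = 190629/123176 - 3741/8 = -14352387/30794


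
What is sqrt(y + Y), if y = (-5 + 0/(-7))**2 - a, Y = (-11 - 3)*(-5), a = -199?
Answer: 7*sqrt(6) ≈ 17.146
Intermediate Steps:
Y = 70 (Y = -14*(-5) = 70)
y = 224 (y = (-5 + 0/(-7))**2 - 1*(-199) = (-5 + 0*(-1/7))**2 + 199 = (-5 + 0)**2 + 199 = (-5)**2 + 199 = 25 + 199 = 224)
sqrt(y + Y) = sqrt(224 + 70) = sqrt(294) = 7*sqrt(6)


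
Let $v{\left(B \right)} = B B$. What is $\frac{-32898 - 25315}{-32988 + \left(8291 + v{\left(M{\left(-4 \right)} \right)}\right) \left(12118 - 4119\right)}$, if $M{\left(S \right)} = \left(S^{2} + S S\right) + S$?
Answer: $- \frac{58213}{72557937} \approx -0.0008023$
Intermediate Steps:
$M{\left(S \right)} = S + 2 S^{2}$ ($M{\left(S \right)} = \left(S^{2} + S^{2}\right) + S = 2 S^{2} + S = S + 2 S^{2}$)
$v{\left(B \right)} = B^{2}$
$\frac{-32898 - 25315}{-32988 + \left(8291 + v{\left(M{\left(-4 \right)} \right)}\right) \left(12118 - 4119\right)} = \frac{-32898 - 25315}{-32988 + \left(8291 + \left(- 4 \left(1 + 2 \left(-4\right)\right)\right)^{2}\right) \left(12118 - 4119\right)} = - \frac{58213}{-32988 + \left(8291 + \left(- 4 \left(1 - 8\right)\right)^{2}\right) 7999} = - \frac{58213}{-32988 + \left(8291 + \left(\left(-4\right) \left(-7\right)\right)^{2}\right) 7999} = - \frac{58213}{-32988 + \left(8291 + 28^{2}\right) 7999} = - \frac{58213}{-32988 + \left(8291 + 784\right) 7999} = - \frac{58213}{-32988 + 9075 \cdot 7999} = - \frac{58213}{-32988 + 72590925} = - \frac{58213}{72557937}$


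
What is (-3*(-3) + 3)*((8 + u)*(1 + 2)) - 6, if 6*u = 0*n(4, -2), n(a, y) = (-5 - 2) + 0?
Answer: 282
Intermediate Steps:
n(a, y) = -7 (n(a, y) = -7 + 0 = -7)
u = 0 (u = (0*(-7))/6 = (⅙)*0 = 0)
(-3*(-3) + 3)*((8 + u)*(1 + 2)) - 6 = (-3*(-3) + 3)*((8 + 0)*(1 + 2)) - 6 = (9 + 3)*(8*3) - 6 = 12*24 - 6 = 288 - 6 = 282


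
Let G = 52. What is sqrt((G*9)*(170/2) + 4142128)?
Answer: 2*sqrt(1045477) ≈ 2045.0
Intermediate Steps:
sqrt((G*9)*(170/2) + 4142128) = sqrt((52*9)*(170/2) + 4142128) = sqrt(468*(170*(1/2)) + 4142128) = sqrt(468*85 + 4142128) = sqrt(39780 + 4142128) = sqrt(4181908) = 2*sqrt(1045477)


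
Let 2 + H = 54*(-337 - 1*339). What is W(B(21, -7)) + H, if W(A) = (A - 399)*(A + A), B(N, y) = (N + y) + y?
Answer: -41994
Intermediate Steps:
B(N, y) = N + 2*y
W(A) = 2*A*(-399 + A) (W(A) = (-399 + A)*(2*A) = 2*A*(-399 + A))
H = -36506 (H = -2 + 54*(-337 - 1*339) = -2 + 54*(-337 - 339) = -2 + 54*(-676) = -2 - 36504 = -36506)
W(B(21, -7)) + H = 2*(21 + 2*(-7))*(-399 + (21 + 2*(-7))) - 36506 = 2*(21 - 14)*(-399 + (21 - 14)) - 36506 = 2*7*(-399 + 7) - 36506 = 2*7*(-392) - 36506 = -5488 - 36506 = -41994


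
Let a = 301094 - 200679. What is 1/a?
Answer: 1/100415 ≈ 9.9587e-6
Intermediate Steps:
a = 100415
1/a = 1/100415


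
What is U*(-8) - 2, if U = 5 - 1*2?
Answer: -26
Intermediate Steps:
U = 3 (U = 5 - 2 = 3)
U*(-8) - 2 = 3*(-8) - 2 = -24 - 2 = -26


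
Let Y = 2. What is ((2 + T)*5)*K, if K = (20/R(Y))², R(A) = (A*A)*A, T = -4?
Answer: -125/2 ≈ -62.500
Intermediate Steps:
R(A) = A³ (R(A) = A²*A = A³)
K = 25/4 (K = (20/(2³))² = (20/8)² = (20*(⅛))² = (5/2)² = 25/4 ≈ 6.2500)
((2 + T)*5)*K = ((2 - 4)*5)*(25/4) = -2*5*(25/4) = -10*25/4 = -125/2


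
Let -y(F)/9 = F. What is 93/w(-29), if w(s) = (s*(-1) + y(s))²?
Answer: 93/84100 ≈ 0.0011058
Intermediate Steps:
y(F) = -9*F
w(s) = 100*s² (w(s) = (s*(-1) - 9*s)² = (-s - 9*s)² = (-10*s)² = 100*s²)
93/w(-29) = 93/((100*(-29)²)) = 93/((100*841)) = 93/84100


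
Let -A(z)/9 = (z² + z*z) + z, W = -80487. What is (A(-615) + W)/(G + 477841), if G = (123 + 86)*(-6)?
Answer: -6883002/476587 ≈ -14.442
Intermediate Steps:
G = -1254 (G = 209*(-6) = -1254)
A(z) = -18*z² - 9*z (A(z) = -9*((z² + z*z) + z) = -9*((z² + z²) + z) = -9*(2*z² + z) = -9*(z + 2*z²) = -18*z² - 9*z)
(A(-615) + W)/(G + 477841) = (-9*(-615)*(1 + 2*(-615)) - 80487)/(-1254 + 477841) = (-9*(-615)*(1 - 1230) - 80487)/476587 = (-9*(-615)*(-1229) - 80487)*(1/476587) = (-6802515 - 80487)*(1/476587) = -6883002*1/476587 = -6883002/476587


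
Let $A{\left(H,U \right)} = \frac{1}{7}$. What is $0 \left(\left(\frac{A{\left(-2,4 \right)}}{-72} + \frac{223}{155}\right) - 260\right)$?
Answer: $0$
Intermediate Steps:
$A{\left(H,U \right)} = \frac{1}{7}$
$0 \left(\left(\frac{A{\left(-2,4 \right)}}{-72} + \frac{223}{155}\right) - 260\right) = 0 \left(\left(\frac{1}{7 \left(-72\right)} + \frac{223}{155}\right) - 260\right) = 0 \left(\left(\frac{1}{7} \left(- \frac{1}{72}\right) + 223 \cdot \frac{1}{155}\right) - 260\right) = 0 \left(\left(- \frac{1}{504} + \frac{223}{155}\right) - 260\right) = 0 \left(\frac{112237}{78120} - 260\right) = 0 \left(- \frac{20198963}{78120}\right) = 0$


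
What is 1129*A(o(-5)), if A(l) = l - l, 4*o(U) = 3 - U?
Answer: 0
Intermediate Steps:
o(U) = ¾ - U/4 (o(U) = (3 - U)/4 = ¾ - U/4)
A(l) = 0
1129*A(o(-5)) = 1129*0 = 0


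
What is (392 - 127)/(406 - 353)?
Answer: 5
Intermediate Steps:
(392 - 127)/(406 - 353) = 265/53 = 265*(1/53) = 5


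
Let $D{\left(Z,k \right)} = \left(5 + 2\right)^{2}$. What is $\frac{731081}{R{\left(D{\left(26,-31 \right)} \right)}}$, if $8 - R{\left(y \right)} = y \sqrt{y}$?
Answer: $- \frac{731081}{335} \approx -2182.3$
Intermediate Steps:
$D{\left(Z,k \right)} = 49$ ($D{\left(Z,k \right)} = 7^{2} = 49$)
$R{\left(y \right)} = 8 - y^{\frac{3}{2}}$ ($R{\left(y \right)} = 8 - y \sqrt{y} = 8 - y^{\frac{3}{2}}$)
$\frac{731081}{R{\left(D{\left(26,-31 \right)} \right)}} = \frac{731081}{8 - 49^{\frac{3}{2}}} = \frac{731081}{8 - 343} = \frac{731081}{-335} = 731081 \left(- \frac{1}{335}\right) = - \frac{731081}{335}$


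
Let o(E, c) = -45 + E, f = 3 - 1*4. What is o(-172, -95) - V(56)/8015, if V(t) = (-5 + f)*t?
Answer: -248417/1145 ≈ -216.96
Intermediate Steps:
f = -1 (f = 3 - 4 = -1)
V(t) = -6*t (V(t) = (-5 - 1)*t = -6*t)
o(-172, -95) - V(56)/8015 = (-45 - 172) - (-6*56)/8015 = -217 - (-336)/8015 = -217 - 1*(-48/1145) = -217 + 48/1145 = -248417/1145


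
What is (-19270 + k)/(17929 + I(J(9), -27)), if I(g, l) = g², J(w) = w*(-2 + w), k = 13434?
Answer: -2918/10949 ≈ -0.26651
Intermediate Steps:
(-19270 + k)/(17929 + I(J(9), -27)) = (-19270 + 13434)/(17929 + (9*(-2 + 9))²) = -5836/(17929 + (9*7)²) = -5836/(17929 + 63²) = -5836/(17929 + 3969) = -5836/21898 = -5836*1/21898 = -2918/10949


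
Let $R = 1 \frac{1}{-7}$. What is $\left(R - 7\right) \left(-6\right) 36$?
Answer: $\frac{10800}{7} \approx 1542.9$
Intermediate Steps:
$R = - \frac{1}{7}$ ($R = 1 \left(- \frac{1}{7}\right) = - \frac{1}{7} \approx -0.14286$)
$\left(R - 7\right) \left(-6\right) 36 = \left(- \frac{1}{7} - 7\right) \left(-6\right) 36 = \left(- \frac{50}{7}\right) \left(-6\right) 36 = \frac{300}{7} \cdot 36 = \frac{10800}{7}$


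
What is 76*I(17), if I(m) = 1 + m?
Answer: 1368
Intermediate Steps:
76*I(17) = 76*(1 + 17) = 76*18 = 1368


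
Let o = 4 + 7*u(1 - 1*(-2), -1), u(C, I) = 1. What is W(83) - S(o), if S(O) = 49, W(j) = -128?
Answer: -177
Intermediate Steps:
o = 11 (o = 4 + 7*1 = 4 + 7 = 11)
W(83) - S(o) = -128 - 1*49 = -128 - 49 = -177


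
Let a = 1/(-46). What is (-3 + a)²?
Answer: 19321/2116 ≈ 9.1309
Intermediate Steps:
a = -1/46 ≈ -0.021739
(-3 + a)² = (-3 - 1/46)² = (-139/46)² = 19321/2116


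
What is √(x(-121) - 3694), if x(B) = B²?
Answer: √10947 ≈ 104.63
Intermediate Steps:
√(x(-121) - 3694) = √((-121)² - 3694) = √(14641 - 3694) = √10947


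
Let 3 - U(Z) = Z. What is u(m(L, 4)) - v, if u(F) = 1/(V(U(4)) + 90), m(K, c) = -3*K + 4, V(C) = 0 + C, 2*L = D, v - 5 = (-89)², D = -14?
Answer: -705413/89 ≈ -7926.0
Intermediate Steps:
U(Z) = 3 - Z
v = 7926 (v = 5 + (-89)² = 5 + 7921 = 7926)
L = -7 (L = (½)*(-14) = -7)
V(C) = C
m(K, c) = 4 - 3*K
u(F) = 1/89 (u(F) = 1/((3 - 1*4) + 90) = 1/((3 - 4) + 90) = 1/(-1 + 90) = 1/89)
u(m(L, 4)) - v = 1/89 - 1*7926 = 1/89 - 7926 = -705413/89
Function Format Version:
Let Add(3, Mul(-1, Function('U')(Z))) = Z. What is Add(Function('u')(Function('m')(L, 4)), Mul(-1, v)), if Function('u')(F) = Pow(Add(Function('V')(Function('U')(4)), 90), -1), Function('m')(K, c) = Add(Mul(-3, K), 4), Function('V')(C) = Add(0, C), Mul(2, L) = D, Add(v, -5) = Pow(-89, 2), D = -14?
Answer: Rational(-705413, 89) ≈ -7926.0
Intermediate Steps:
Function('U')(Z) = Add(3, Mul(-1, Z))
v = 7926 (v = Add(5, Pow(-89, 2)) = Add(5, 7921) = 7926)
L = -7 (L = Mul(Rational(1, 2), -14) = -7)
Function('V')(C) = C
Function('m')(K, c) = Add(4, Mul(-3, K))
Function('u')(F) = Rational(1, 89) (Function('u')(F) = Pow(Add(Add(3, Mul(-1, 4)), 90), -1) = Pow(Add(Add(3, -4), 90), -1) = Pow(Add(-1, 90), -1) = Pow(89, -1) = Rational(1, 89))
Add(Function('u')(Function('m')(L, 4)), Mul(-1, v)) = Add(Rational(1, 89), Mul(-1, 7926)) = Add(Rational(1, 89), -7926) = Rational(-705413, 89)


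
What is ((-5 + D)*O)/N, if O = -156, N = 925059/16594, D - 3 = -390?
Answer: 338252096/308353 ≈ 1097.0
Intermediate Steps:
D = -387 (D = 3 - 390 = -387)
N = 925059/16594 (N = 925059*(1/16594) = 925059/16594 ≈ 55.747)
((-5 + D)*O)/N = ((-5 - 387)*(-156))/(925059/16594) = -392*(-156)*(16594/925059) = 61152*(16594/925059) = 338252096/308353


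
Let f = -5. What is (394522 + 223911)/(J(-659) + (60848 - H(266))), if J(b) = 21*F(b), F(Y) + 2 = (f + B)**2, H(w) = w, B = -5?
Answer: 618433/62640 ≈ 9.8728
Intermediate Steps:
F(Y) = 98 (F(Y) = -2 + (-5 - 5)**2 = -2 + (-10)**2 = -2 + 100 = 98)
J(b) = 2058 (J(b) = 21*98 = 2058)
(394522 + 223911)/(J(-659) + (60848 - H(266))) = (394522 + 223911)/(2058 + (60848 - 1*266)) = 618433/(2058 + (60848 - 266)) = 618433/(2058 + 60582) = 618433/62640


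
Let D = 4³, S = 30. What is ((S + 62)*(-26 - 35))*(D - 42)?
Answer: -123464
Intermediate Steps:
D = 64
((S + 62)*(-26 - 35))*(D - 42) = ((30 + 62)*(-26 - 35))*(64 - 42) = (92*(-61))*22 = -5612*22 = -123464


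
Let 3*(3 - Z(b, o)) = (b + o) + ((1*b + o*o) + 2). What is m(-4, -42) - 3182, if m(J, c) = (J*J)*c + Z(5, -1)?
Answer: -3855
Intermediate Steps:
Z(b, o) = 7/3 - 2*b/3 - o/3 - o²/3 (Z(b, o) = 3 - ((b + o) + ((1*b + o*o) + 2))/3 = 3 - ((b + o) + ((b + o²) + 2))/3 = 3 - ((b + o) + (2 + b + o²))/3 = 3 - (2 + o + o² + 2*b)/3 = 3 + (-⅔ - 2*b/3 - o/3 - o²/3) = 7/3 - 2*b/3 - o/3 - o²/3)
m(J, c) = -1 + c*J² (m(J, c) = (J*J)*c + (7/3 - ⅔*5 - ⅓*(-1) - ⅓*(-1)²) = J²*c + (7/3 - 10/3 + ⅓ - ⅓*1) = c*J² + (7/3 - 10/3 + ⅓ - ⅓) = c*J² - 1 = -1 + c*J²)
m(-4, -42) - 3182 = (-1 - 42*(-4)²) - 3182 = (-1 - 42*16) - 3182 = (-1 - 672) - 3182 = -673 - 3182 = -3855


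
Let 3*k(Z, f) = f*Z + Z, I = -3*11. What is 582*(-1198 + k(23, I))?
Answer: -840020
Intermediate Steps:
I = -33
k(Z, f) = Z/3 + Z*f/3 (k(Z, f) = (f*Z + Z)/3 = (Z*f + Z)/3 = (Z + Z*f)/3 = Z/3 + Z*f/3)
582*(-1198 + k(23, I)) = 582*(-1198 + (1/3)*23*(1 - 33)) = 582*(-1198 + (1/3)*23*(-32)) = 582*(-1198 - 736/3) = 582*(-4330/3) = -840020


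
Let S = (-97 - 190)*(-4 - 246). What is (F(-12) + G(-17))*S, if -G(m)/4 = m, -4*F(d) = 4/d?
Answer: 29309875/6 ≈ 4.8850e+6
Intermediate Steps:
F(d) = -1/d
G(m) = -4*m
S = 71750 (S = -287*(-250) = 71750)
(F(-12) + G(-17))*S = (-1/(-12) - 4*(-17))*71750 = (-1*(-1/12) + 68)*71750 = (1/12 + 68)*71750 = (817/12)*71750 = 29309875/6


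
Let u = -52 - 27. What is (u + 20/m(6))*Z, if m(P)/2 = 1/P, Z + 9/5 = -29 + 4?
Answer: 2546/5 ≈ 509.20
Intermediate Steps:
u = -79
Z = -134/5 (Z = -9/5 + (-29 + 4) = -9/5 - 25 = -134/5 ≈ -26.800)
m(P) = 2/P
(u + 20/m(6))*Z = (-79 + 20/((2/6)))*(-134/5) = (-79 + 20/((2*(⅙))))*(-134/5) = (-79 + 20/(⅓))*(-134/5) = (-79 + 20*3)*(-134/5) = (-79 + 60)*(-134/5) = -19*(-134/5) = 2546/5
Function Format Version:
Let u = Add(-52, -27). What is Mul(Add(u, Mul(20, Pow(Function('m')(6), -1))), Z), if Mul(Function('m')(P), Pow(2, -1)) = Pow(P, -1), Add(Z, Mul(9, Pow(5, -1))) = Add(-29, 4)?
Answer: Rational(2546, 5) ≈ 509.20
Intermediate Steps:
u = -79
Z = Rational(-134, 5) (Z = Add(Rational(-9, 5), Add(-29, 4)) = Add(Rational(-9, 5), -25) = Rational(-134, 5) ≈ -26.800)
Function('m')(P) = Mul(2, Pow(P, -1))
Mul(Add(u, Mul(20, Pow(Function('m')(6), -1))), Z) = Mul(Add(-79, Mul(20, Pow(Mul(2, Pow(6, -1)), -1))), Rational(-134, 5)) = Mul(Add(-79, Mul(20, Pow(Mul(2, Rational(1, 6)), -1))), Rational(-134, 5)) = Mul(Add(-79, Mul(20, Pow(Rational(1, 3), -1))), Rational(-134, 5)) = Mul(Add(-79, Mul(20, 3)), Rational(-134, 5)) = Mul(Add(-79, 60), Rational(-134, 5)) = Mul(-19, Rational(-134, 5)) = Rational(2546, 5)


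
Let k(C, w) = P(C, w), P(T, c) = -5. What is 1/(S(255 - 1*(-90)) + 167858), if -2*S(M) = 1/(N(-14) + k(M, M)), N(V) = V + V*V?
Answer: 354/59421731 ≈ 5.9574e-6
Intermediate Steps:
k(C, w) = -5
N(V) = V + V²
S(M) = -1/354 (S(M) = -1/(2*(-14*(1 - 14) - 5)) = -1/(2*(-14*(-13) - 5)) = -1/(2*(182 - 5)) = -½/177 = -½*1/177 = -1/354)
1/(S(255 - 1*(-90)) + 167858) = 1/(-1/354 + 167858) = 1/(59421731/354) = 354/59421731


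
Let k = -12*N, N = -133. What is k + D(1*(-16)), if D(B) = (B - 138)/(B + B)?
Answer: 25613/16 ≈ 1600.8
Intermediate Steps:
k = 1596 (k = -12*(-133) = 1596)
D(B) = (-138 + B)/(2*B) (D(B) = (-138 + B)/((2*B)) = (-138 + B)*(1/(2*B)) = (-138 + B)/(2*B))
k + D(1*(-16)) = 1596 + (-138 + 1*(-16))/(2*((1*(-16)))) = 1596 + (½)*(-138 - 16)/(-16) = 1596 + (½)*(-1/16)*(-154) = 1596 + 77/16 = 25613/16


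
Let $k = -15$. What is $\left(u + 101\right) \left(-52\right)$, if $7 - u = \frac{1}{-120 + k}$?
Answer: $- \frac{758212}{135} \approx -5616.4$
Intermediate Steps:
$u = \frac{946}{135}$ ($u = 7 - \frac{1}{-120 - 15} = 7 - \frac{1}{-135} = 7 - - \frac{1}{135} = 7 + \frac{1}{135} = \frac{946}{135} \approx 7.0074$)
$\left(u + 101\right) \left(-52\right) = \left(\frac{946}{135} + 101\right) \left(-52\right) = \frac{14581}{135} \left(-52\right) = - \frac{758212}{135}$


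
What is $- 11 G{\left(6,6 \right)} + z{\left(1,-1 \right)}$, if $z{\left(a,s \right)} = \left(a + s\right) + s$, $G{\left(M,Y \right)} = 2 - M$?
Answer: $43$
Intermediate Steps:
$z{\left(a,s \right)} = a + 2 s$
$- 11 G{\left(6,6 \right)} + z{\left(1,-1 \right)} = - 11 \left(2 - 6\right) + \left(1 + 2 \left(-1\right)\right) = - 11 \left(2 - 6\right) + \left(1 - 2\right) = \left(-11\right) \left(-4\right) - 1 = 44 - 1 = 43$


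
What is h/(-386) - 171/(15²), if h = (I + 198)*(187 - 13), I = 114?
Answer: -682267/4825 ≈ -141.40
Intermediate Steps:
h = 54288 (h = (114 + 198)*(187 - 13) = 312*174 = 54288)
h/(-386) - 171/(15²) = 54288/(-386) - 171/(15²) = 54288*(-1/386) - 171/225 = -27144/193 - 171*1/225 = -27144/193 - 19/25 = -682267/4825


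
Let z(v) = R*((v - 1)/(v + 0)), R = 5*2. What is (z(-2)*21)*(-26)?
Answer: -8190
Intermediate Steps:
R = 10
z(v) = 10*(-1 + v)/v (z(v) = 10*((v - 1)/(v + 0)) = 10*((-1 + v)/v) = 10*(-1 + v)/v)
(z(-2)*21)*(-26) = ((10 - 10/(-2))*21)*(-26) = ((10 - 10*(-1/2))*21)*(-26) = ((10 + 5)*21)*(-26) = (15*21)*(-26) = 315*(-26) = -8190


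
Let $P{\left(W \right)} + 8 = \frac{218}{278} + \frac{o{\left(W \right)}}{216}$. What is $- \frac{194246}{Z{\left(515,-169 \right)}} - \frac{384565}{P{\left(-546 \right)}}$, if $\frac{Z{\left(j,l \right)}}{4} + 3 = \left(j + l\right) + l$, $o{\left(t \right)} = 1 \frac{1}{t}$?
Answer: $\frac{2182377811313999}{41164901556} \approx 53016.0$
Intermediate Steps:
$o{\left(t \right)} = \frac{1}{t}$
$Z{\left(j,l \right)} = -12 + 4 j + 8 l$ ($Z{\left(j,l \right)} = -12 + 4 \left(\left(j + l\right) + l\right) = -12 + 4 \left(j + 2 l\right) = -12 + \left(4 j + 8 l\right) = -12 + 4 j + 8 l$)
$P{\left(W \right)} = - \frac{1003}{139} + \frac{1}{216 W}$ ($P{\left(W \right)} = -8 + \left(\frac{218}{278} + \frac{1}{W 216}\right) = -8 + \left(218 \cdot \frac{1}{278} + \frac{1}{W} \frac{1}{216}\right) = -8 + \left(\frac{109}{139} + \frac{1}{216 W}\right) = - \frac{1003}{139} + \frac{1}{216 W}$)
$- \frac{194246}{Z{\left(515,-169 \right)}} - \frac{384565}{P{\left(-546 \right)}} = - \frac{194246}{-12 + 4 \cdot 515 + 8 \left(-169\right)} - \frac{384565}{\frac{1}{30024} \frac{1}{-546} \left(139 - -118289808\right)} = - \frac{194246}{-12 + 2060 - 1352} - \frac{384565}{\frac{1}{30024} \left(- \frac{1}{546}\right) \left(139 + 118289808\right)} = - \frac{194246}{696} - \frac{384565}{\frac{1}{30024} \left(- \frac{1}{546}\right) 118289947} = \left(-194246\right) \frac{1}{696} - \frac{384565}{- \frac{118289947}{16393104}} = - \frac{97123}{348} - - \frac{6304214039760}{118289947} = - \frac{97123}{348} + \frac{6304214039760}{118289947} = \frac{2182377811313999}{41164901556}$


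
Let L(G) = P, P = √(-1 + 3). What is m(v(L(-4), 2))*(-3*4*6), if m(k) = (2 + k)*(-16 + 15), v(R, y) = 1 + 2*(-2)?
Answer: -72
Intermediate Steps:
P = √2 ≈ 1.4142
L(G) = √2
v(R, y) = -3 (v(R, y) = 1 - 4 = -3)
m(k) = -2 - k (m(k) = (2 + k)*(-1) = -2 - k)
m(v(L(-4), 2))*(-3*4*6) = (-2 - 1*(-3))*(-3*4*6) = (-2 + 3)*(-12*6) = 1*(-72) = -72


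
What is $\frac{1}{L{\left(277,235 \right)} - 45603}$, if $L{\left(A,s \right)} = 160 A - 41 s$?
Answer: $- \frac{1}{10918} \approx -9.1592 \cdot 10^{-5}$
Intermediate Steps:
$L{\left(A,s \right)} = - 41 s + 160 A$
$\frac{1}{L{\left(277,235 \right)} - 45603} = \frac{1}{\left(\left(-41\right) 235 + 160 \cdot 277\right) - 45603} = \frac{1}{\left(-9635 + 44320\right) - 45603} = \frac{1}{34685 - 45603} = \frac{1}{-10918} = - \frac{1}{10918}$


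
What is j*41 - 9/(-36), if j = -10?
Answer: -1639/4 ≈ -409.75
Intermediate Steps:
j*41 - 9/(-36) = -10*41 - 9/(-36) = -410 - 9*(-1/36) = -410 + ¼ = -1639/4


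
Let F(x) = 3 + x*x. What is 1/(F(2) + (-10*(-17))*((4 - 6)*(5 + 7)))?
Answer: -1/4073 ≈ -0.00024552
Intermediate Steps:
F(x) = 3 + x**2
1/(F(2) + (-10*(-17))*((4 - 6)*(5 + 7))) = 1/((3 + 2**2) + (-10*(-17))*((4 - 6)*(5 + 7))) = 1/((3 + 4) + 170*(-2*12)) = 1/(7 + 170*(-24)) = 1/(7 - 4080) = 1/(-4073) = -1/4073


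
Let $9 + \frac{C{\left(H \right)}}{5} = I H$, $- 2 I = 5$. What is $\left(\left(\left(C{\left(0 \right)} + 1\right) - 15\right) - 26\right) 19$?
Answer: $-1615$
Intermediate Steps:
$I = - \frac{5}{2}$ ($I = \left(- \frac{1}{2}\right) 5 = - \frac{5}{2} \approx -2.5$)
$C{\left(H \right)} = -45 - \frac{25 H}{2}$ ($C{\left(H \right)} = -45 + 5 \left(- \frac{5 H}{2}\right) = -45 - \frac{25 H}{2}$)
$\left(\left(\left(C{\left(0 \right)} + 1\right) - 15\right) - 26\right) 19 = \left(\left(\left(\left(-45 - 0\right) + 1\right) - 15\right) - 26\right) 19 = \left(\left(\left(\left(-45 + 0\right) + 1\right) - 15\right) - 26\right) 19 = \left(\left(\left(-45 + 1\right) - 15\right) - 26\right) 19 = \left(\left(-44 - 15\right) - 26\right) 19 = \left(-59 - 26\right) 19 = \left(-85\right) 19 = -1615$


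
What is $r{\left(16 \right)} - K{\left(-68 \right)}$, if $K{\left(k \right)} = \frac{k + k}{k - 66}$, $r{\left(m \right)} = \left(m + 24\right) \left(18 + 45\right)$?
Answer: $\frac{168772}{67} \approx 2519.0$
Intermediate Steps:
$r{\left(m \right)} = 1512 + 63 m$ ($r{\left(m \right)} = \left(24 + m\right) 63 = 1512 + 63 m$)
$K{\left(k \right)} = \frac{2 k}{-66 + k}$
$r{\left(16 \right)} - K{\left(-68 \right)} = \left(1512 + 63 \cdot 16\right) - 2 \left(-68\right) \frac{1}{-66 - 68} = \left(1512 + 1008\right) - 2 \left(-68\right) \frac{1}{-134} = 2520 - 2 \left(-68\right) \left(- \frac{1}{134}\right) = 2520 - \frac{68}{67} = \frac{168772}{67}$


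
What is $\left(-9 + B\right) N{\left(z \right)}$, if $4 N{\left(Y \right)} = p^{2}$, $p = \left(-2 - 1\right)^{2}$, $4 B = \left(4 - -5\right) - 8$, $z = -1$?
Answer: $- \frac{2835}{16} \approx -177.19$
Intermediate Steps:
$B = \frac{1}{4}$ ($B = \frac{\left(4 - -5\right) - 8}{4} = \frac{\left(4 + 5\right) - 8}{4} = \frac{9 - 8}{4} = \frac{1}{4} \cdot 1 = \frac{1}{4} \approx 0.25$)
$p = 9$ ($p = \left(-3\right)^{2} = 9$)
$N{\left(Y \right)} = \frac{81}{4}$ ($N{\left(Y \right)} = \frac{9^{2}}{4} = \frac{1}{4} \cdot 81 = \frac{81}{4}$)
$\left(-9 + B\right) N{\left(z \right)} = \left(-9 + \frac{1}{4}\right) \frac{81}{4} = \left(- \frac{35}{4}\right) \frac{81}{4} = - \frac{2835}{16}$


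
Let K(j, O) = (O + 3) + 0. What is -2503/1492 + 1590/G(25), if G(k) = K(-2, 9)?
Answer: 195187/1492 ≈ 130.82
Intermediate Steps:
K(j, O) = 3 + O (K(j, O) = (3 + O) + 0 = 3 + O)
G(k) = 12 (G(k) = 3 + 9 = 12)
-2503/1492 + 1590/G(25) = -2503/1492 + 1590/12 = -2503*1/1492 + 1590*(1/12) = -2503/1492 + 265/2 = 195187/1492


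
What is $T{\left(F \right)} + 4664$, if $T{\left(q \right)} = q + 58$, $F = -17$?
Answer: $4705$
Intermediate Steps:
$T{\left(q \right)} = 58 + q$
$T{\left(F \right)} + 4664 = \left(58 - 17\right) + 4664 = 41 + 4664 = 4705$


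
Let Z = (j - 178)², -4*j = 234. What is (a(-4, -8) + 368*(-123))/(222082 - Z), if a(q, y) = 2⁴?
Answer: -180992/664599 ≈ -0.27233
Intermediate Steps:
j = -117/2 (j = -¼*234 = -117/2 ≈ -58.500)
a(q, y) = 16
Z = 223729/4 (Z = (-117/2 - 178)² = (-473/2)² = 223729/4 ≈ 55932.)
(a(-4, -8) + 368*(-123))/(222082 - Z) = (16 + 368*(-123))/(222082 - 1*223729/4) = (16 - 45264)/(222082 - 223729/4) = -45248/664599/4 = -45248*4/664599 = -180992/664599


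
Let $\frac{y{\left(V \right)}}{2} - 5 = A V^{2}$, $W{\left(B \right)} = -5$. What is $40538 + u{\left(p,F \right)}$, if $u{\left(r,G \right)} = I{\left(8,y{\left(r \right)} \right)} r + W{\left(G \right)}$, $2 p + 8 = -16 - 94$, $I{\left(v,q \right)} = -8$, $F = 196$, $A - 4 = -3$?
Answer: $41005$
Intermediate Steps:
$A = 1$ ($A = 4 - 3 = 1$)
$y{\left(V \right)} = 10 + 2 V^{2}$ ($y{\left(V \right)} = 10 + 2 \cdot 1 V^{2} = 10 + 2 V^{2}$)
$p = -59$ ($p = -4 + \frac{-16 - 94}{2} = -4 + \frac{1}{2} \left(-110\right) = -4 - 55 = -59$)
$u{\left(r,G \right)} = -5 - 8 r$ ($u{\left(r,G \right)} = - 8 r - 5 = -5 - 8 r$)
$40538 + u{\left(p,F \right)} = 40538 - -467 = 40538 + \left(-5 + 472\right) = 40538 + 467 = 41005$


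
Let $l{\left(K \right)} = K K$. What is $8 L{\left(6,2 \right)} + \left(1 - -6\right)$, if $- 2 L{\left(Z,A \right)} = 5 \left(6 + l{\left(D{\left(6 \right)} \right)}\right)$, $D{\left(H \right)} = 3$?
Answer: $-293$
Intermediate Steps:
$l{\left(K \right)} = K^{2}$
$L{\left(Z,A \right)} = - \frac{75}{2}$ ($L{\left(Z,A \right)} = - \frac{5 \left(6 + 3^{2}\right)}{2} = - \frac{5 \left(6 + 9\right)}{2} = - \frac{5 \cdot 15}{2} = \left(- \frac{1}{2}\right) 75 = - \frac{75}{2}$)
$8 L{\left(6,2 \right)} + \left(1 - -6\right) = 8 \left(- \frac{75}{2}\right) + \left(1 - -6\right) = -300 + \left(1 + 6\right) = -300 + 7 = -293$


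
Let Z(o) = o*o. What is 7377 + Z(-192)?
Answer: 44241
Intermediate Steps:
Z(o) = o²
7377 + Z(-192) = 7377 + (-192)² = 7377 + 36864 = 44241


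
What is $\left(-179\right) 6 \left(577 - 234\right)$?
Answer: $-368382$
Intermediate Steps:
$\left(-179\right) 6 \left(577 - 234\right) = \left(-1074\right) 343 = -368382$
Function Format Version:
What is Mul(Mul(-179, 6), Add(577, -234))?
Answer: -368382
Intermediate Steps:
Mul(Mul(-179, 6), Add(577, -234)) = Mul(-1074, 343) = -368382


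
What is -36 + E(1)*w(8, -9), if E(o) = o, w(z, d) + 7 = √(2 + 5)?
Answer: -43 + √7 ≈ -40.354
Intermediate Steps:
w(z, d) = -7 + √7 (w(z, d) = -7 + √(2 + 5) = -7 + √7)
-36 + E(1)*w(8, -9) = -36 + 1*(-7 + √7) = -36 + (-7 + √7) = -43 + √7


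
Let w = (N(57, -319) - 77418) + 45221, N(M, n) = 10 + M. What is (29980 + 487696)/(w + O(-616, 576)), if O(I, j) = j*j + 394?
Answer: 129419/75010 ≈ 1.7254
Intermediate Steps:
w = -32130 (w = ((10 + 57) - 77418) + 45221 = (67 - 77418) + 45221 = -77351 + 45221 = -32130)
O(I, j) = 394 + j**2 (O(I, j) = j**2 + 394 = 394 + j**2)
(29980 + 487696)/(w + O(-616, 576)) = (29980 + 487696)/(-32130 + (394 + 576**2)) = 517676/(-32130 + (394 + 331776)) = 517676/(-32130 + 332170) = 517676/300040 = 517676*(1/300040) = 129419/75010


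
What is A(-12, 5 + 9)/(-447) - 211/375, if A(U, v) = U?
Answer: -29939/55875 ≈ -0.53582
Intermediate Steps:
A(-12, 5 + 9)/(-447) - 211/375 = -12/(-447) - 211/375 = -12*(-1/447) - 211*1/375 = 4/149 - 211/375 = -29939/55875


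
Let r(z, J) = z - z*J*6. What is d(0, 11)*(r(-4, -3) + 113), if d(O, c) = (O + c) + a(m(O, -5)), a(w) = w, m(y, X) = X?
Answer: 222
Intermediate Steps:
r(z, J) = z - 6*J*z (r(z, J) = z - J*z*6 = z - 6*J*z)
d(O, c) = -5 + O + c (d(O, c) = (O + c) - 5 = -5 + O + c)
d(0, 11)*(r(-4, -3) + 113) = (-5 + 0 + 11)*(-4*(1 - 6*(-3)) + 113) = 6*(-4*(1 + 18) + 113) = 6*(-4*19 + 113) = 6*(-76 + 113) = 6*37 = 222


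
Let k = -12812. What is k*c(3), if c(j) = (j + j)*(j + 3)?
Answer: -461232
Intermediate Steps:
c(j) = 2*j*(3 + j) (c(j) = (2*j)*(3 + j) = 2*j*(3 + j))
k*c(3) = -25624*3*(3 + 3) = -25624*3*6 = -12812*36 = -461232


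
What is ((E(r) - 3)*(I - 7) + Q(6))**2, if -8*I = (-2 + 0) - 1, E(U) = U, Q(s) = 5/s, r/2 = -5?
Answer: 4355569/576 ≈ 7561.8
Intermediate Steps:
r = -10 (r = 2*(-5) = -10)
I = 3/8 (I = -((-2 + 0) - 1)/8 = -(-2 - 1)/8 = -1/8*(-3) = 3/8 ≈ 0.37500)
((E(r) - 3)*(I - 7) + Q(6))**2 = ((-10 - 3)*(3/8 - 7) + 5/6)**2 = (-13*(-53/8) + 5*(1/6))**2 = (689/8 + 5/6)**2 = (2087/24)**2 = 4355569/576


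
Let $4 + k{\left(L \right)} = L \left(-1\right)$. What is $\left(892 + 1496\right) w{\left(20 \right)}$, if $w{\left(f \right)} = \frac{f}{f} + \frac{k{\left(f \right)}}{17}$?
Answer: $- \frac{16716}{17} \approx -983.29$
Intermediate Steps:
$k{\left(L \right)} = -4 - L$ ($k{\left(L \right)} = -4 + L \left(-1\right) = -4 - L$)
$w{\left(f \right)} = \frac{13}{17} - \frac{f}{17}$ ($w{\left(f \right)} = \frac{f}{f} + \frac{-4 - f}{17} = 1 + \left(-4 - f\right) \frac{1}{17} = 1 - \left(\frac{4}{17} + \frac{f}{17}\right) = \frac{13}{17} - \frac{f}{17}$)
$\left(892 + 1496\right) w{\left(20 \right)} = \left(892 + 1496\right) \left(\frac{13}{17} - \frac{20}{17}\right) = 2388 \left(\frac{13}{17} - \frac{20}{17}\right) = 2388 \left(- \frac{7}{17}\right) = - \frac{16716}{17}$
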